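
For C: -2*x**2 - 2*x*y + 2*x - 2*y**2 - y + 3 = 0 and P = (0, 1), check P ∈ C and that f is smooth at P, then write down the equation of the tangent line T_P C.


Tangent line at P: 5 - 5*y = 0.

Step 1: f(0, 1) = 0, so P lies on C.
Step 2: partial derivatives
  f_x(x, y) = -4*x - 2*y + 2, f_y(x, y) = -2*x - 4*y - 1.
  f_x(P) = 0, f_y(P) = -5 (gradient nonzero, so P is smooth).
Step 3: tangent line at P: 0·(x − 0) + -5·(y − 1) = 0.
Expanding: 5 - 5*y = 0.


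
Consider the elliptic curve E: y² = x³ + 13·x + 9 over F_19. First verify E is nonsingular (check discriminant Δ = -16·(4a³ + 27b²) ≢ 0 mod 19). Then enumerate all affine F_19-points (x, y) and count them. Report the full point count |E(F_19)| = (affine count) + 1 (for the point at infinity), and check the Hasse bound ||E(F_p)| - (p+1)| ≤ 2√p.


Affine points = {(0, 3), (0, 16), (1, 2), (1, 17), (2, 9), (2, 10), (4, 7), (4, 12), (5, 3), (5, 16), (7, 5), (7, 14), (8, 6), (8, 13), (9, 0), (11, 1), (11, 18), (13, 0), (14, 3), (14, 16), (15, 8), (15, 11), (16, 0)}; affine count = 23; |E(F_19)| = 24.

Discriminant check: Δ ∝ 4a³ + 27b² = 4·13³ + 27·9² = 4·2197 + 27·81 ≡ 12 (mod 19). Nonzero ⇒ E is nonsingular.
For each x ∈ F_19, compute rhs = x³ + 13·x + 9 mod 19, then count y ∈ F_19 with y² ≡ rhs.
  x = 0: rhs = 9, matching y values: 3, 16 (2 points).
  x = 1: rhs = 4, matching y values: 2, 17 (2 points).
  x = 2: rhs = 5, matching y values: 9, 10 (2 points).
  x = 3: rhs = 18, matching y values: none (0 points).
  x = 4: rhs = 11, matching y values: 7, 12 (2 points).
  x = 5: rhs = 9, matching y values: 3, 16 (2 points).
  x = 6: rhs = 18, matching y values: none (0 points).
  x = 7: rhs = 6, matching y values: 5, 14 (2 points).
  x = 8: rhs = 17, matching y values: 6, 13 (2 points).
  x = 9: rhs = 0, matching y values: 0 (1 points).
  x = 10: rhs = 18, matching y values: none (0 points).
  x = 11: rhs = 1, matching y values: 1, 18 (2 points).
  x = 12: rhs = 12, matching y values: none (0 points).
  x = 13: rhs = 0, matching y values: 0 (1 points).
  x = 14: rhs = 9, matching y values: 3, 16 (2 points).
  x = 15: rhs = 7, matching y values: 8, 11 (2 points).
  x = 16: rhs = 0, matching y values: 0 (1 points).
  x = 17: rhs = 13, matching y values: none (0 points).
  x = 18: rhs = 14, matching y values: none (0 points).
Total affine count: 23.
Full point count |E(F_19)| = 23 + 1 = 24.
Hasse bound: |24 − (19+1)| = |4| = 4 ≤ 2√19 ≈ 8.7178 ✓.


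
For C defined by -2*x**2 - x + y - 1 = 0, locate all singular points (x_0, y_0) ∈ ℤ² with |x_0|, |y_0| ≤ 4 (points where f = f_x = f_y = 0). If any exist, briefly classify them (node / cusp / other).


No singular points in the scanned grid; C is smooth there.

Compute partial derivatives:
  f_x = -4*x - 1.
  f_y = 1.
f_y = 1 is a nonzero constant, so f_y never vanishes: no point (x, y) can satisfy f = f_x = f_y = 0. In particular no (x, y) ∈ {−4, ..., 4}² is singular; the curve is smooth.


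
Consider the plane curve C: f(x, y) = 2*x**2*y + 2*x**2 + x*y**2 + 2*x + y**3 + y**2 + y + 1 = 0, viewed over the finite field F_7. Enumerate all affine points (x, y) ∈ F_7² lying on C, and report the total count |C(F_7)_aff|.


Affine F_7-points: {(0, 6), (2, 4), (3, 1), (5, 1), (6, 4)}; count = 5.

For each of the 49 pairs (x, y) ∈ F_7², evaluate f(x, y) mod 7. Record the zeros.
  x = 0: [0↦1, 1↦4, 2↦1, 3↦5, 4↦1, 5↦2, 6↦0]  zeros at y ∈ {6}
  x = 1: [0↦5, 1↦4, 2↦6, 3↦3, 4↦1, 5↦6, 6↦3]  zeros at y ∈ ∅
  x = 2: [0↦6, 1↦5, 2↦2, 3↦3, 4↦0, 5↦6, 6↦6]  zeros at y ∈ {4}
  x = 3: [0↦4, 1↦0, 2↦3, 3↦5, 4↦5, 5↦2, 6↦2]  zeros at y ∈ {1}
  x = 4: [0↦6, 1↦3, 2↦2, 3↦2, 4↦2, 5↦1, 6↦5]  zeros at y ∈ ∅
  x = 5: [0↦5, 1↦0, 2↦6, 3↦1, 4↦5, 5↦3, 6↦1]  zeros at y ∈ {1}
  x = 6: [0↦1, 1↦5, 2↦1, 3↦2, 4↦0, 5↦1, 6↦4]  zeros at y ∈ {4}
Collecting zeros: affine points = {(0, 6), (2, 4), (3, 1), (5, 1), (6, 4)}.
Total count |C(F_7)_aff| = 5.


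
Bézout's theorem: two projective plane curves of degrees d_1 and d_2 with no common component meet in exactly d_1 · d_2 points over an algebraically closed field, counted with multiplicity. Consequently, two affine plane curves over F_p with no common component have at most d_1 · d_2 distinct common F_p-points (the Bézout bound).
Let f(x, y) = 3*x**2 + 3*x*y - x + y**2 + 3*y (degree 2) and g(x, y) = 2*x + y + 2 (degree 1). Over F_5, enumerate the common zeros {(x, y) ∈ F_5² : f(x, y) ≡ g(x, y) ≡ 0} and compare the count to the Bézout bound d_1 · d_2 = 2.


Common zeros: ∅; count = 0; Bézout bound = 2.

deg(f) = 2, deg(g) = 1, so Bézout bound = 2.
Scan x ∈ F_5. For each x, list the y ∈ F_5 with f(x, y) ≡ 0 and those with g(x, y) ≡ 0 (mod 5); the common zeros in that column are the intersection.
  x = 0: f ≡ 0 at y ∈ {0, 2}; g ≡ 0 at y ∈ {3}; common: ∅.
  x = 1: f ≡ 0 at y ∈ ∅; g ≡ 0 at y ∈ {1}; common: ∅.
  x = 2: f ≡ 0 at y ∈ {0, 1}; g ≡ 0 at y ∈ {4}; common: ∅.
  x = 3: f ≡ 0 at y ∈ ∅; g ≡ 0 at y ∈ {2}; common: ∅.
  x = 4: f ≡ 0 at y ∈ {1, 4}; g ≡ 0 at y ∈ {0}; common: ∅.
Collecting: common zeros = ∅, so the count is 0.
Comparison with the Bézout bound: 0 ≤ 2 = deg(f)·deg(g), as expected for curves with no common component (the affine F_5-count falls short of the bound because intersections may lie at infinity, over extension fields, or carry multiplicity).


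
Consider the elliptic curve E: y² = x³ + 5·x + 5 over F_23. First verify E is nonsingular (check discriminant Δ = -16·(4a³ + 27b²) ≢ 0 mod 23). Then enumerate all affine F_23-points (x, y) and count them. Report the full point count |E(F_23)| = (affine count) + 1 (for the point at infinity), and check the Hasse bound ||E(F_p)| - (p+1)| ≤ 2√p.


Affine points = {(2, 0), (3, 1), (3, 22), (13, 6), (13, 17), (14, 6), (14, 17), (16, 8), (16, 15), (17, 9), (17, 14), (18, 4), (18, 19), (19, 6), (19, 17), (20, 3), (20, 20)}; affine count = 17; |E(F_23)| = 18.

Discriminant check: Δ ∝ 4a³ + 27b² = 4·5³ + 27·5² = 4·125 + 27·25 ≡ 2 (mod 23). Nonzero ⇒ E is nonsingular.
For each x ∈ F_23, compute rhs = x³ + 5·x + 5 mod 23, then count y ∈ F_23 with y² ≡ rhs.
  x = 0: rhs = 5, matching y values: none (0 points).
  x = 1: rhs = 11, matching y values: none (0 points).
  x = 2: rhs = 0, matching y values: 0 (1 points).
  x = 3: rhs = 1, matching y values: 1, 22 (2 points).
  x = 4: rhs = 20, matching y values: none (0 points).
  x = 5: rhs = 17, matching y values: none (0 points).
  x = 6: rhs = 21, matching y values: none (0 points).
  x = 7: rhs = 15, matching y values: none (0 points).
  x = 8: rhs = 5, matching y values: none (0 points).
  x = 9: rhs = 20, matching y values: none (0 points).
  x = 10: rhs = 20, matching y values: none (0 points).
  x = 11: rhs = 11, matching y values: none (0 points).
  x = 12: rhs = 22, matching y values: none (0 points).
  x = 13: rhs = 13, matching y values: 6, 17 (2 points).
  x = 14: rhs = 13, matching y values: 6, 17 (2 points).
  x = 15: rhs = 5, matching y values: none (0 points).
  x = 16: rhs = 18, matching y values: 8, 15 (2 points).
  x = 17: rhs = 12, matching y values: 9, 14 (2 points).
  x = 18: rhs = 16, matching y values: 4, 19 (2 points).
  x = 19: rhs = 13, matching y values: 6, 17 (2 points).
  x = 20: rhs = 9, matching y values: 3, 20 (2 points).
  x = 21: rhs = 10, matching y values: none (0 points).
  x = 22: rhs = 22, matching y values: none (0 points).
Total affine count: 17.
Full point count |E(F_23)| = 17 + 1 = 18.
Hasse bound: |18 − (23+1)| = |-6| = 6 ≤ 2√23 ≈ 9.5917 ✓.


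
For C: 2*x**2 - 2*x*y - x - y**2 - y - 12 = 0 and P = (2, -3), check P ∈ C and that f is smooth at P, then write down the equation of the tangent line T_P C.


Tangent line at P: 13*x + y - 23 = 0.

Step 1: f(2, -3) = 0, so P lies on C.
Step 2: partial derivatives
  f_x(x, y) = 4*x - 2*y - 1, f_y(x, y) = -2*x - 2*y - 1.
  f_x(P) = 13, f_y(P) = 1 (gradient nonzero, so P is smooth).
Step 3: tangent line at P: 13·(x − 2) + 1·(y − -3) = 0.
Expanding: 13*x + y - 23 = 0.


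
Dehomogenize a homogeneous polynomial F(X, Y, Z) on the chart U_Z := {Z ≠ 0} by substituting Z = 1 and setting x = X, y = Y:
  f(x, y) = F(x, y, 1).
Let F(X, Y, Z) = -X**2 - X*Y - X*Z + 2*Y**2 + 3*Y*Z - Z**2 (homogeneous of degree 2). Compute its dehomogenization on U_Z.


f(x, y) = -x**2 - x*y - x + 2*y**2 + 3*y - 1

On U_Z we set Z = 1. Each monomial c·X^i·Y^j·Z^k in F becomes c·x^i·y^j·1^k = c·x^i·y^j.
Substituting Z = 1: F(X, Y, 1) = -x**2 - x*y - x + 2*y**2 + 3*y - 1.
Note: deg(f) ≤ deg(F) = 2; strict inequality happens when F is divisible by Z (lost terms).


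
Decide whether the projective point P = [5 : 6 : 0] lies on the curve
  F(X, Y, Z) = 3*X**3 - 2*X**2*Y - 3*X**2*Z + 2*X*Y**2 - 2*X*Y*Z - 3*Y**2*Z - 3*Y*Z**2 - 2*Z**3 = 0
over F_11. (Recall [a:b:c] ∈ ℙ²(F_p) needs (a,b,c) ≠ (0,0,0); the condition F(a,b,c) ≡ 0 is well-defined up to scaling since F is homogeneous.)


F(5,6,0) ≡ 6 (mod 11); P is NOT on the curve.

Evaluate F(5, 6, 0) term-by-term (mod 11).
  3*X**3 ↦ 3·125·1·1 = 375
  -2*X**2*Y ↦ -2·25·6·1 = -300
  -3*X**2*Z ↦ -3·25·1·0 = 0
  2*X*Y**2 ↦ 2·5·36·1 = 360
  -2*X*Y*Z ↦ -2·5·6·0 = 0
  -3*Y**2*Z ↦ -3·1·36·0 = 0
  -3*Y*Z**2 ↦ -3·1·6·0 = 0
  -2*Z**3 ↦ -2·1·1·0 = 0
Sum: F(5, 6, 0) = (375) + (-300) + (0) + (360) + (0) + (0) + (0) + (0) = 435.
Reducing mod 11: 435 ≡ 6 (mod 11).
Since F(a, b, c) ≡ 6 ≠ 0 (mod 11), P does NOT lie on the curve.


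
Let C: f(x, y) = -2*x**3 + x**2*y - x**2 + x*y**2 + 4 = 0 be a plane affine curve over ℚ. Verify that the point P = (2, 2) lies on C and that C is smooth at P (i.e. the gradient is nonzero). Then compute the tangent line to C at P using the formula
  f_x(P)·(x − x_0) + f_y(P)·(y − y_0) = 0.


Tangent line at P: -16*x + 12*y + 8 = 0.

Step 1: f(2, 2) = 0, so P lies on C.
Step 2: partial derivatives
  f_x(x, y) = -6*x**2 + 2*x*y - 2*x + y**2, f_y(x, y) = x**2 + 2*x*y.
  f_x(P) = -16, f_y(P) = 12 (gradient nonzero, so P is smooth).
Step 3: tangent line at P: -16·(x − 2) + 12·(y − 2) = 0.
Expanding: -16*x + 12*y + 8 = 0.


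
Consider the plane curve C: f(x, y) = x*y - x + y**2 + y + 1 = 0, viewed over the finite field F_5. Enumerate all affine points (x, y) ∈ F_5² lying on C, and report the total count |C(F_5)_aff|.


Affine F_5-points: {(1, 0), (1, 3), (3, 2), (3, 4)}; count = 4.

For each of the 25 pairs (x, y) ∈ F_5², evaluate f(x, y) mod 5. Record the zeros.
  x = 0: [0↦1, 1↦3, 2↦2, 3↦3, 4↦1]  zeros at y ∈ ∅
  x = 1: [0↦0, 1↦3, 2↦3, 3↦0, 4↦4]  zeros at y ∈ {0, 3}
  x = 2: [0↦4, 1↦3, 2↦4, 3↦2, 4↦2]  zeros at y ∈ ∅
  x = 3: [0↦3, 1↦3, 2↦0, 3↦4, 4↦0]  zeros at y ∈ {2, 4}
  x = 4: [0↦2, 1↦3, 2↦1, 3↦1, 4↦3]  zeros at y ∈ ∅
Collecting zeros: affine points = {(1, 0), (1, 3), (3, 2), (3, 4)}.
Total count |C(F_5)_aff| = 4.


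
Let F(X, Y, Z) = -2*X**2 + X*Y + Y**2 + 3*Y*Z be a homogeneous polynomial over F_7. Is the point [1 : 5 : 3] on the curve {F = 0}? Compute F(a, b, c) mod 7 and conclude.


F(1,5,3) ≡ 3 (mod 7); P is NOT on the curve.

Evaluate F(1, 5, 3) term-by-term (mod 7).
  -2*X**2 ↦ -2·1·1·1 = -2
  X*Y ↦ 1·1·5·1 = 5
  Y**2 ↦ 1·1·25·1 = 25
  3*Y*Z ↦ 3·1·5·3 = 45
Sum: F(1, 5, 3) = (-2) + (5) + (25) + (45) = 73.
Reducing mod 7: 73 ≡ 3 (mod 7).
Since F(a, b, c) ≡ 3 ≠ 0 (mod 7), P does NOT lie on the curve.


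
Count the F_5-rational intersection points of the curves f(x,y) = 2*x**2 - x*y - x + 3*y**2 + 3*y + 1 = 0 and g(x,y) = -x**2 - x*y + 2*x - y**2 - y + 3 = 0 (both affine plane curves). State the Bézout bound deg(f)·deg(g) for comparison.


Common zeros: ∅; count = 0; Bézout bound = 4.

deg(f) = 2, deg(g) = 2, so Bézout bound = 4.
Scan x ∈ F_5. For each x, list the y ∈ F_5 with f(x, y) ≡ 0 and those with g(x, y) ≡ 0 (mod 5); the common zeros in that column are the intersection.
  x = 0: f ≡ 0 at y ∈ ∅; g ≡ 0 at y ∈ ∅; common: ∅.
  x = 1: f ≡ 0 at y ∈ {3}; g ≡ 0 at y ∈ {4}; common: ∅.
  x = 2: f ≡ 0 at y ∈ ∅; g ≡ 0 at y ∈ {3, 4}; common: ∅.
  x = 3: f ≡ 0 at y ∈ ∅; g ≡ 0 at y ∈ {0, 1}; common: ∅.
  x = 4: f ≡ 0 at y ∈ ∅; g ≡ 0 at y ∈ {0}; common: ∅.
Collecting: common zeros = ∅, so the count is 0.
Comparison with the Bézout bound: 0 ≤ 4 = deg(f)·deg(g), as expected for curves with no common component (the affine F_5-count falls short of the bound because intersections may lie at infinity, over extension fields, or carry multiplicity).


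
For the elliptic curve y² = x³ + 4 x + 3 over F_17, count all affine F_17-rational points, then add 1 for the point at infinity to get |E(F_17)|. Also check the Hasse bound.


Affine points = {(1, 5), (1, 12), (2, 6), (2, 11), (3, 5), (3, 12), (4, 7), (4, 10), (7, 0), (11, 1), (11, 16), (13, 5), (13, 12), (14, 7), (14, 10), (15, 2), (15, 15), (16, 7), (16, 10)}; affine count = 19; |E(F_17)| = 20.

Discriminant check: Δ ∝ 4a³ + 27b² = 4·4³ + 27·3² = 4·64 + 27·9 ≡ 6 (mod 17). Nonzero ⇒ E is nonsingular.
For each x ∈ F_17, compute rhs = x³ + 4·x + 3 mod 17, then count y ∈ F_17 with y² ≡ rhs.
  x = 0: rhs = 3, matching y values: none (0 points).
  x = 1: rhs = 8, matching y values: 5, 12 (2 points).
  x = 2: rhs = 2, matching y values: 6, 11 (2 points).
  x = 3: rhs = 8, matching y values: 5, 12 (2 points).
  x = 4: rhs = 15, matching y values: 7, 10 (2 points).
  x = 5: rhs = 12, matching y values: none (0 points).
  x = 6: rhs = 5, matching y values: none (0 points).
  x = 7: rhs = 0, matching y values: 0 (1 points).
  x = 8: rhs = 3, matching y values: none (0 points).
  x = 9: rhs = 3, matching y values: none (0 points).
  x = 10: rhs = 6, matching y values: none (0 points).
  x = 11: rhs = 1, matching y values: 1, 16 (2 points).
  x = 12: rhs = 11, matching y values: none (0 points).
  x = 13: rhs = 8, matching y values: 5, 12 (2 points).
  x = 14: rhs = 15, matching y values: 7, 10 (2 points).
  x = 15: rhs = 4, matching y values: 2, 15 (2 points).
  x = 16: rhs = 15, matching y values: 7, 10 (2 points).
Total affine count: 19.
Full point count |E(F_17)| = 19 + 1 = 20.
Hasse bound: |20 − (17+1)| = |2| = 2 ≤ 2√17 ≈ 8.2462 ✓.


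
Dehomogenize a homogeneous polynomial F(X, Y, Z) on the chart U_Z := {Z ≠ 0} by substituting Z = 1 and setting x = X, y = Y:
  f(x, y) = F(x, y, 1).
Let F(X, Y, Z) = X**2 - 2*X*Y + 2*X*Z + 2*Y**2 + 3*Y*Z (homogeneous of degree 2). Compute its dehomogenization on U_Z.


f(x, y) = x**2 - 2*x*y + 2*x + 2*y**2 + 3*y

On U_Z we set Z = 1. Each monomial c·X^i·Y^j·Z^k in F becomes c·x^i·y^j·1^k = c·x^i·y^j.
Substituting Z = 1: F(X, Y, 1) = x**2 - 2*x*y + 2*x + 2*y**2 + 3*y.
Note: deg(f) ≤ deg(F) = 2; strict inequality happens when F is divisible by Z (lost terms).


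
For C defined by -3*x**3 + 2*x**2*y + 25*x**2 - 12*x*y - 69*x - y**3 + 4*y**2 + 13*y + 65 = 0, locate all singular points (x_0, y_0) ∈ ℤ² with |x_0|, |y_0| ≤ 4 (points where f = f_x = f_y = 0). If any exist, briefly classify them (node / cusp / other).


Singular points: {(3, 1)}; classification: cusp.

Compute partial derivatives:
  f_x = -9*x**2 + 4*x*y + 50*x - 12*y - 69.
  f_y = 2*x**2 - 12*x - 3*y**2 + 8*y + 13.
Scan x_0 ∈ {−4, ..., 4}. For each x_0, f_y(x_0, y) is a polynomial in y; find its integer roots y ∈ {−4, ..., 4}, then test f_x and f at those candidates.
  x = -4: f_y(-4, y) = -3*y**2 + 8*y + 93; no integer root y with |y| ≤ 4.
  x = -3: f_y(-3, y) = -3*y**2 + 8*y + 67; no integer root y with |y| ≤ 4.
  x = -2: f_y(-2, y) = -3*y**2 + 8*y + 45; no integer root y with |y| ≤ 4.
  x = -1: f_y(-1, y) = -3*y**2 + 8*y + 27; no integer root y with |y| ≤ 4.
  x = 0: f_y(0, y) = -3*y**2 + 8*y + 13; no integer root y with |y| ≤ 4.
  x = 1: f_y(1, y) = -3*y**2 + 8*y + 3; vanishes at y ∈ {3}. (1, 3): f_x = -52 ≠ 0.
  x = 2: f_y(2, y) = -3*y**2 + 8*y - 3; no integer root y with |y| ≤ 4.
  x = 3: f_y(3, y) = -3*y**2 + 8*y - 5; vanishes at y ∈ {1}. (3, 1): f_x = 0, f = 0 — SINGULAR.
  x = 4: f_y(4, y) = -3*y**2 + 8*y - 3; no integer root y with |y| ≤ 4.
Only singular point on the grid: (3, 1).
Classify: substitute x = 3 + u, y = 1 + v and expand: f = -3*u**3 + 2*u**2*v - v**3 + v**2.
No constant or linear terms (consistent with a singular point). Quadratic part: v**2. Cubic part: -3*u**3 + 2*u**2*v - v**3.
The quadratic part v**2 is a perfect square, so there is a single (double) tangent line v = 0, i.e. y = 1. Restricting the cubic part to that line (v = 0) leaves -3*u**3 ≠ 0, so f is not divisible by v and the branch is v² ≈ 3*u**3 to lowest order — this is a cusp.
Classification: cusp.


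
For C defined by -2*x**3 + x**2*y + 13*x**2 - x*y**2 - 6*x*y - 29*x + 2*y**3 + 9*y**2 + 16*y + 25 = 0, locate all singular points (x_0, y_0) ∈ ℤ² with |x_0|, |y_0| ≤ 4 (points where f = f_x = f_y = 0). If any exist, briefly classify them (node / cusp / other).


Singular points: {(2, -1)}; classification: cusp.

Compute partial derivatives:
  f_x = -6*x**2 + 2*x*y + 26*x - y**2 - 6*y - 29.
  f_y = x**2 - 2*x*y - 6*x + 6*y**2 + 18*y + 16.
Scan x_0 ∈ {−4, ..., 4}. For each x_0, f_y(x_0, y) is a polynomial in y; find its integer roots y ∈ {−4, ..., 4}, then test f_x and f at those candidates.
  x = -4: f_y(-4, y) = 6*y**2 + 26*y + 56; no integer root y with |y| ≤ 4.
  x = -3: f_y(-3, y) = 6*y**2 + 24*y + 43; no integer root y with |y| ≤ 4.
  x = -2: f_y(-2, y) = 6*y**2 + 22*y + 32; no integer root y with |y| ≤ 4.
  x = -1: f_y(-1, y) = 6*y**2 + 20*y + 23; no integer root y with |y| ≤ 4.
  x = 0: f_y(0, y) = 6*y**2 + 18*y + 16; no integer root y with |y| ≤ 4.
  x = 1: f_y(1, y) = 6*y**2 + 16*y + 11; no integer root y with |y| ≤ 4.
  x = 2: f_y(2, y) = 6*y**2 + 14*y + 8; vanishes at y ∈ {-1}. (2, -1): f_x = 0, f = 0 — SINGULAR.
  x = 3: f_y(3, y) = 6*y**2 + 12*y + 7; no integer root y with |y| ≤ 4.
  x = 4: f_y(4, y) = 6*y**2 + 10*y + 8; no integer root y with |y| ≤ 4.
Only singular point on the grid: (2, -1).
Classify: substitute x = 2 + u, y = -1 + v and expand: f = -2*u**3 + u**2*v - u*v**2 + 2*v**3 + v**2.
No constant or linear terms (consistent with a singular point). Quadratic part: v**2. Cubic part: -2*u**3 + u**2*v - u*v**2 + 2*v**3.
The quadratic part v**2 is a perfect square, so there is a single (double) tangent line v = 0, i.e. y = -1. Restricting the cubic part to that line (v = 0) leaves -2*u**3 ≠ 0, so f is not divisible by v and the branch is v² ≈ 2*u**3 to lowest order — this is a cusp.
Classification: cusp.


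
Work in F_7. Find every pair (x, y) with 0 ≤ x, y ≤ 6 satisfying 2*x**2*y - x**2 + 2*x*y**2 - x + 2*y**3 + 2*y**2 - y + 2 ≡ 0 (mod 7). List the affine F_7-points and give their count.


Affine F_7-points: {(1, 0), (1, 1), (1, 4), (2, 6), (3, 5), (3, 6), (4, 5), (5, 0), (5, 1)}; count = 9.

For each of the 49 pairs (x, y) ∈ F_7², evaluate f(x, y) mod 7. Record the zeros.
  x = 0: [0↦2, 1↦5, 2↦3, 3↦1, 4↦4, 5↦3, 6↦3]  zeros at y ∈ ∅
  x = 1: [0↦0, 1↦0, 2↦6, 3↦2, 4↦0, 5↦5, 6↦1]  zeros at y ∈ {0, 1, 4}
  x = 2: [0↦3, 1↦4, 2↦1, 3↦6, 4↦3, 5↦4, 6↦0]  zeros at y ∈ {6}
  x = 3: [0↦4, 1↦3, 2↦2, 3↦6, 4↦6, 5↦0, 6↦0]  zeros at y ∈ {5, 6}
  x = 4: [0↦3, 1↦4, 2↦2, 3↦2, 4↦2, 5↦0, 6↦1]  zeros at y ∈ {5}
  x = 5: [0↦0, 1↦0, 2↦1, 3↦1, 4↦5, 5↦4, 6↦3]  zeros at y ∈ {0, 1}
  x = 6: [0↦2, 1↦5, 2↦6, 3↦3, 4↦1, 5↦5, 6↦6]  zeros at y ∈ ∅
Collecting zeros: affine points = {(1, 0), (1, 1), (1, 4), (2, 6), (3, 5), (3, 6), (4, 5), (5, 0), (5, 1)}.
Total count |C(F_7)_aff| = 9.


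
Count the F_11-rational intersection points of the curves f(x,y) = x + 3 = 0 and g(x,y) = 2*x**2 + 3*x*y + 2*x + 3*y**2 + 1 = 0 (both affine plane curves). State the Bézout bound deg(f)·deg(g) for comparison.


Common zeros: ∅; count = 0; Bézout bound = 2.

deg(f) = 1, deg(g) = 2, so Bézout bound = 2.
Scan x ∈ F_11. For each x, list the y ∈ F_11 with f(x, y) ≡ 0 and those with g(x, y) ≡ 0 (mod 11); the common zeros in that column are the intersection.
  x = 0: f ≡ 0 at y ∈ ∅; g ≡ 0 at y ∈ ∅; common: ∅.
  x = 1: f ≡ 0 at y ∈ ∅; g ≡ 0 at y ∈ {1, 9}; common: ∅.
  x = 2: f ≡ 0 at y ∈ ∅; g ≡ 0 at y ∈ {1, 8}; common: ∅.
  x = 3: f ≡ 0 at y ∈ ∅; g ≡ 0 at y ∈ {2, 6}; common: ∅.
  x = 4: f ≡ 0 at y ∈ ∅; g ≡ 0 at y ∈ {2, 5}; common: ∅.
  x = 5: f ≡ 0 at y ∈ ∅; g ≡ 0 at y ∈ ∅; common: ∅.
  x = 6: f ≡ 0 at y ∈ ∅; g ≡ 0 at y ∈ ∅; common: ∅.
  x = 7: f ≡ 0 at y ∈ ∅; g ≡ 0 at y ∈ {7, 8}; common: ∅.
  x = 8: f ≡ 0 at y ∈ {0, 1, 2, 3, 4, 5, 6, 7, 8, 9, 10}; g ≡ 0 at y ∈ ∅; common: ∅.
  x = 9: f ≡ 0 at y ∈ ∅; g ≡ 0 at y ∈ {6, 7}; common: ∅.
  x = 10: f ≡ 0 at y ∈ ∅; g ≡ 0 at y ∈ ∅; common: ∅.
Collecting: common zeros = ∅, so the count is 0.
Comparison with the Bézout bound: 0 ≤ 2 = deg(f)·deg(g), as expected for curves with no common component (the affine F_11-count falls short of the bound because intersections may lie at infinity, over extension fields, or carry multiplicity).


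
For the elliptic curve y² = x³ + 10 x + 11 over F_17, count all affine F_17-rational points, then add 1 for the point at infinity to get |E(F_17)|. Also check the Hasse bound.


Affine points = {(3, 0), (4, 8), (4, 9), (5, 4), (5, 13), (6, 7), (6, 10), (7, 4), (7, 13), (8, 5), (8, 12), (13, 3), (13, 14), (15, 0), (16, 0)}; affine count = 15; |E(F_17)| = 16.

Discriminant check: Δ ∝ 4a³ + 27b² = 4·10³ + 27·11² = 4·1000 + 27·121 ≡ 8 (mod 17). Nonzero ⇒ E is nonsingular.
For each x ∈ F_17, compute rhs = x³ + 10·x + 11 mod 17, then count y ∈ F_17 with y² ≡ rhs.
  x = 0: rhs = 11, matching y values: none (0 points).
  x = 1: rhs = 5, matching y values: none (0 points).
  x = 2: rhs = 5, matching y values: none (0 points).
  x = 3: rhs = 0, matching y values: 0 (1 points).
  x = 4: rhs = 13, matching y values: 8, 9 (2 points).
  x = 5: rhs = 16, matching y values: 4, 13 (2 points).
  x = 6: rhs = 15, matching y values: 7, 10 (2 points).
  x = 7: rhs = 16, matching y values: 4, 13 (2 points).
  x = 8: rhs = 8, matching y values: 5, 12 (2 points).
  x = 9: rhs = 14, matching y values: none (0 points).
  x = 10: rhs = 6, matching y values: none (0 points).
  x = 11: rhs = 7, matching y values: none (0 points).
  x = 12: rhs = 6, matching y values: none (0 points).
  x = 13: rhs = 9, matching y values: 3, 14 (2 points).
  x = 14: rhs = 5, matching y values: none (0 points).
  x = 15: rhs = 0, matching y values: 0 (1 points).
  x = 16: rhs = 0, matching y values: 0 (1 points).
Total affine count: 15.
Full point count |E(F_17)| = 15 + 1 = 16.
Hasse bound: |16 − (17+1)| = |-2| = 2 ≤ 2√17 ≈ 8.2462 ✓.


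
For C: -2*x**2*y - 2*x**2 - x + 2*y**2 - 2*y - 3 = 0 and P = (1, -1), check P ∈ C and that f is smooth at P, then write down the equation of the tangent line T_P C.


Tangent line at P: -x - 8*y - 7 = 0.

Step 1: f(1, -1) = 0, so P lies on C.
Step 2: partial derivatives
  f_x(x, y) = -4*x*y - 4*x - 1, f_y(x, y) = -2*x**2 + 4*y - 2.
  f_x(P) = -1, f_y(P) = -8 (gradient nonzero, so P is smooth).
Step 3: tangent line at P: -1·(x − 1) + -8·(y − -1) = 0.
Expanding: -x - 8*y - 7 = 0.


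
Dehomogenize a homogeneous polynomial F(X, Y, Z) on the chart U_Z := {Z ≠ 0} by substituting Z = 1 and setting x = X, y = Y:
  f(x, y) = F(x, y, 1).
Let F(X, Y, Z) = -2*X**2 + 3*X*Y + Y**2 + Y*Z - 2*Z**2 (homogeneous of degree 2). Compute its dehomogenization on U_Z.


f(x, y) = -2*x**2 + 3*x*y + y**2 + y - 2

On U_Z we set Z = 1. Each monomial c·X^i·Y^j·Z^k in F becomes c·x^i·y^j·1^k = c·x^i·y^j.
Substituting Z = 1: F(X, Y, 1) = -2*x**2 + 3*x*y + y**2 + y - 2.
Note: deg(f) ≤ deg(F) = 2; strict inequality happens when F is divisible by Z (lost terms).


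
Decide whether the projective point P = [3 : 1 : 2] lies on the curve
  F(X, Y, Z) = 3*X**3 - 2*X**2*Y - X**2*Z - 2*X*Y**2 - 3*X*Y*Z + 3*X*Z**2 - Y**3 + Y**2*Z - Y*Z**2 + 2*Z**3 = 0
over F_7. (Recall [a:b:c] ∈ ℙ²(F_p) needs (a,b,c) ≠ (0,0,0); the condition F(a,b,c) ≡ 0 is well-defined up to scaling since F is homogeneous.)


F(3,1,2) ≡ 0 (mod 7); P is on the curve.

Evaluate F(3, 1, 2) term-by-term (mod 7).
  3*X**3 ↦ 3·27·1·1 = 81
  -2*X**2*Y ↦ -2·9·1·1 = -18
  -X**2*Z ↦ -1·9·1·2 = -18
  -2*X*Y**2 ↦ -2·3·1·1 = -6
  -3*X*Y*Z ↦ -3·3·1·2 = -18
  3*X*Z**2 ↦ 3·3·1·4 = 36
  -Y**3 ↦ -1·1·1·1 = -1
  Y**2*Z ↦ 1·1·1·2 = 2
  -Y*Z**2 ↦ -1·1·1·4 = -4
  2*Z**3 ↦ 2·1·1·8 = 16
Sum: F(3, 1, 2) = (81) + (-18) + (-18) + (-6) + (-18) + (36) + (-1) + (2) + (-4) + (16) = 70.
Reducing mod 7: 70 ≡ 0 (mod 7).
Since F(a, b, c) ≡ 0 (mod 7), P lies on the curve.


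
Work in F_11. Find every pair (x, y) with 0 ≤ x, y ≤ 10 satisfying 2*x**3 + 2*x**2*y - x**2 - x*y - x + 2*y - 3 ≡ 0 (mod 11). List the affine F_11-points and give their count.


Affine F_11-points: {(0, 7), (1, 1), (2, 6), (3, 10), (4, 2), (5, 1), (6, 10), (7, 0), (8, 8), (9, 10), (10, 1)}; count = 11.

For each of the 121 pairs (x, y) ∈ F_11², evaluate f(x, y) mod 11. Record the zeros.
  x = 0: [0↦8, 1↦10, 2↦1, 3↦3, 4↦5, 5↦7, 6↦9, 7↦0, 8↦2, 9↦4, 10↦6]  zeros at y ∈ {7}
  x = 1: [0↦8, 1↦0, 2↦3, 3↦6, 4↦9, 5↦1, 6↦4, 7↦7, 8↦10, 9↦2, 10↦5]  zeros at y ∈ {1}
  x = 2: [0↦7, 1↦4, 2↦1, 3↦9, 4↦6, 5↦3, 6↦0, 7↦8, 8↦5, 9↦2, 10↦10]  zeros at y ∈ {6}
  x = 3: [0↦6, 1↦1, 2↦7, 3↦2, 4↦8, 5↦3, 6↦9, 7↦4, 8↦10, 9↦5, 10↦0]  zeros at y ∈ {10}
  x = 4: [0↦6, 1↦3, 2↦0, 3↦8, 4↦5, 5↦2, 6↦10, 7↦7, 8↦4, 9↦1, 10↦9]  zeros at y ∈ {2}
  x = 5: [0↦8, 1↦0, 2↦3, 3↦6, 4↦9, 5↦1, 6↦4, 7↦7, 8↦10, 9↦2, 10↦5]  zeros at y ∈ {1}
  x = 6: [0↦2, 1↦4, 2↦6, 3↦8, 4↦10, 5↦1, 6↦3, 7↦5, 8↦7, 9↦9, 10↦0]  zeros at y ∈ {10}
  x = 7: [0↦0, 1↦5, 2↦10, 3↦4, 4↦9, 5↦3, 6↦8, 7↦2, 8↦7, 9↦1, 10↦6]  zeros at y ∈ {0}
  x = 8: [0↦3, 1↦4, 2↦5, 3↦6, 4↦7, 5↦8, 6↦9, 7↦10, 8↦0, 9↦1, 10↦2]  zeros at y ∈ {8}
  x = 9: [0↦1, 1↦2, 2↦3, 3↦4, 4↦5, 5↦6, 6↦7, 7↦8, 8↦9, 9↦10, 10↦0]  zeros at y ∈ {10}
  x = 10: [0↦6, 1↦0, 2↦5, 3↦10, 4↦4, 5↦9, 6↦3, 7↦8, 8↦2, 9↦7, 10↦1]  zeros at y ∈ {1}
Collecting zeros: affine points = {(0, 7), (1, 1), (2, 6), (3, 10), (4, 2), (5, 1), (6, 10), (7, 0), (8, 8), (9, 10), (10, 1)}.
Total count |C(F_11)_aff| = 11.


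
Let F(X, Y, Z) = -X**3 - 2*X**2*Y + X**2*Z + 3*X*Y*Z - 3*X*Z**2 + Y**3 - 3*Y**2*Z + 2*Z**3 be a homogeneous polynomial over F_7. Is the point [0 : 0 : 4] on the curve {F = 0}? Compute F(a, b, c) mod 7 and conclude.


F(0,0,4) ≡ 2 (mod 7); P is NOT on the curve.

Evaluate F(0, 0, 4) term-by-term (mod 7).
  -X**3 ↦ -1·0·1·1 = 0
  -2*X**2*Y ↦ -2·0·0·1 = 0
  X**2*Z ↦ 1·0·1·4 = 0
  3*X*Y*Z ↦ 3·0·0·4 = 0
  -3*X*Z**2 ↦ -3·0·1·16 = 0
  Y**3 ↦ 1·1·0·1 = 0
  -3*Y**2*Z ↦ -3·1·0·4 = 0
  2*Z**3 ↦ 2·1·1·64 = 128
Sum: F(0, 0, 4) = (0) + (0) + (0) + (0) + (0) + (0) + (0) + (128) = 128.
Reducing mod 7: 128 ≡ 2 (mod 7).
Since F(a, b, c) ≡ 2 ≠ 0 (mod 7), P does NOT lie on the curve.


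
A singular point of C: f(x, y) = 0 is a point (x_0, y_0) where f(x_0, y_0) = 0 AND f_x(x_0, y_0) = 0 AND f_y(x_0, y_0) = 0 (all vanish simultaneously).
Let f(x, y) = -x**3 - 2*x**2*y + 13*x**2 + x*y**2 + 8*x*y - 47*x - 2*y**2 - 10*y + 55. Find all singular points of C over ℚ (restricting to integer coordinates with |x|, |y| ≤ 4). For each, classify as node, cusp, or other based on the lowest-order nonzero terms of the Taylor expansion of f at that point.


Singular points: {(3, 2)}; classification: cusp.

Compute partial derivatives:
  f_x = -3*x**2 - 4*x*y + 26*x + y**2 + 8*y - 47.
  f_y = -2*x**2 + 2*x*y + 8*x - 4*y - 10.
Scan x_0 ∈ {−4, ..., 4}. For each x_0, f_y(x_0, y) is a polynomial in y; find its integer roots y ∈ {−4, ..., 4}, then test f_x and f at those candidates.
  x = -4: f_y(-4, y) = -12*y - 74; no integer root y with |y| ≤ 4.
  x = -3: f_y(-3, y) = -10*y - 52; no integer root y with |y| ≤ 4.
  x = -2: f_y(-2, y) = -8*y - 34; no integer root y with |y| ≤ 4.
  x = -1: f_y(-1, y) = -6*y - 20; no integer root y with |y| ≤ 4.
  x = 0: f_y(0, y) = -4*y - 10; no integer root y with |y| ≤ 4.
  x = 1: f_y(1, y) = -2*y - 4; vanishes at y ∈ {-2}. (1, -2): f_x = -28 ≠ 0.
  x = 2: f_y(2, y) = -2; no integer root y with |y| ≤ 4.
  x = 3: f_y(3, y) = 2*y - 4; vanishes at y ∈ {2}. (3, 2): f_x = 0, f = 0 — SINGULAR.
  x = 4: f_y(4, y) = 4*y - 10; no integer root y with |y| ≤ 4.
Only singular point on the grid: (3, 2).
Classify: substitute x = 3 + u, y = 2 + v and expand: f = -u**3 - 2*u**2*v + u*v**2 + v**2.
No constant or linear terms (consistent with a singular point). Quadratic part: v**2. Cubic part: -u**3 - 2*u**2*v + u*v**2.
The quadratic part v**2 is a perfect square, so there is a single (double) tangent line v = 0, i.e. y = 2. Restricting the cubic part to that line (v = 0) leaves -u**3 ≠ 0, so f is not divisible by v and the branch is v² ≈ u**3 to lowest order — this is a cusp.
Classification: cusp.


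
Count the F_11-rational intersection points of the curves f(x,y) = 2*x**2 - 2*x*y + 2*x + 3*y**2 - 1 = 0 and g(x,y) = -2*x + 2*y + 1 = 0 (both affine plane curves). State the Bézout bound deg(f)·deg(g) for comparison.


Common zeros: {(1, 6), (10, 4)}; count = 2; Bézout bound = 2.

deg(f) = 2, deg(g) = 1, so Bézout bound = 2.
Scan x ∈ F_11. For each x, list the y ∈ F_11 with f(x, y) ≡ 0 and those with g(x, y) ≡ 0 (mod 11); the common zeros in that column are the intersection.
  x = 0: f ≡ 0 at y ∈ {2, 9}; g ≡ 0 at y ∈ {5}; common: ∅.
  x = 1: f ≡ 0 at y ∈ {2, 6}; g ≡ 0 at y ∈ {6}; common: {6}.
  x = 2: f ≡ 0 at y ∈ {0, 5}; g ≡ 0 at y ∈ {7}; common: ∅.
  x = 3: f ≡ 0 at y ∈ ∅; g ≡ 0 at y ∈ {8}; common: ∅.
  x = 4: f ≡ 0 at y ∈ {4, 6}; g ≡ 0 at y ∈ {9}; common: ∅.
  x = 5: f ≡ 0 at y ∈ ∅; g ≡ 0 at y ∈ {10}; common: ∅.
  x = 6: f ≡ 0 at y ∈ ∅; g ≡ 0 at y ∈ {0}; common: ∅.
  x = 7: f ≡ 0 at y ∈ ∅; g ≡ 0 at y ∈ {1}; common: ∅.
  x = 8: f ≡ 0 at y ∈ {0, 9}; g ≡ 0 at y ∈ {2}; common: ∅.
  x = 9: f ≡ 0 at y ∈ ∅; g ≡ 0 at y ∈ {3}; common: ∅.
  x = 10: f ≡ 0 at y ∈ {4, 10}; g ≡ 0 at y ∈ {4}; common: {4}.
Collecting: common zeros = {(1, 6), (10, 4)}, so the count is 2.
Comparison with the Bézout bound: 2 ≤ 2 = deg(f)·deg(g), as expected for curves with no common component (the bound is attained).


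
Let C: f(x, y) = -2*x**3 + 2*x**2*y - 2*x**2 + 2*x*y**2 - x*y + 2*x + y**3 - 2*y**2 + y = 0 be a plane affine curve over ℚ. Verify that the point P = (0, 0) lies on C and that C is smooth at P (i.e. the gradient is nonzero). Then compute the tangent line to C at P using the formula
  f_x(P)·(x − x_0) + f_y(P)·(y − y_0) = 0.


Tangent line at P: 2*x + y = 0.

Step 1: f(0, 0) = 0, so P lies on C.
Step 2: partial derivatives
  f_x(x, y) = -6*x**2 + 4*x*y - 4*x + 2*y**2 - y + 2, f_y(x, y) = 2*x**2 + 4*x*y - x + 3*y**2 - 4*y + 1.
  f_x(P) = 2, f_y(P) = 1 (gradient nonzero, so P is smooth).
Step 3: tangent line at P: 2·(x − 0) + 1·(y − 0) = 0.
Expanding: 2*x + y = 0.


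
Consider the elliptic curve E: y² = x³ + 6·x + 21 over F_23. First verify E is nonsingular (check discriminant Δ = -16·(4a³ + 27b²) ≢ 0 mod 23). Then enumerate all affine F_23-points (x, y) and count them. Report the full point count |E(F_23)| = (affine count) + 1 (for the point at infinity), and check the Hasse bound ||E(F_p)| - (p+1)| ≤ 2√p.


Affine points = {(2, 8), (2, 15), (8, 11), (8, 12), (10, 0), (12, 2), (12, 21), (15, 6), (15, 17), (16, 2), (16, 21), (18, 2), (18, 21), (19, 5), (19, 18), (21, 1), (21, 22)}; affine count = 17; |E(F_23)| = 18.

Discriminant check: Δ ∝ 4a³ + 27b² = 4·6³ + 27·21² = 4·216 + 27·441 ≡ 6 (mod 23). Nonzero ⇒ E is nonsingular.
For each x ∈ F_23, compute rhs = x³ + 6·x + 21 mod 23, then count y ∈ F_23 with y² ≡ rhs.
  x = 0: rhs = 21, matching y values: none (0 points).
  x = 1: rhs = 5, matching y values: none (0 points).
  x = 2: rhs = 18, matching y values: 8, 15 (2 points).
  x = 3: rhs = 20, matching y values: none (0 points).
  x = 4: rhs = 17, matching y values: none (0 points).
  x = 5: rhs = 15, matching y values: none (0 points).
  x = 6: rhs = 20, matching y values: none (0 points).
  x = 7: rhs = 15, matching y values: none (0 points).
  x = 8: rhs = 6, matching y values: 11, 12 (2 points).
  x = 9: rhs = 22, matching y values: none (0 points).
  x = 10: rhs = 0, matching y values: 0 (1 points).
  x = 11: rhs = 15, matching y values: none (0 points).
  x = 12: rhs = 4, matching y values: 2, 21 (2 points).
  x = 13: rhs = 19, matching y values: none (0 points).
  x = 14: rhs = 20, matching y values: none (0 points).
  x = 15: rhs = 13, matching y values: 6, 17 (2 points).
  x = 16: rhs = 4, matching y values: 2, 21 (2 points).
  x = 17: rhs = 22, matching y values: none (0 points).
  x = 18: rhs = 4, matching y values: 2, 21 (2 points).
  x = 19: rhs = 2, matching y values: 5, 18 (2 points).
  x = 20: rhs = 22, matching y values: none (0 points).
  x = 21: rhs = 1, matching y values: 1, 22 (2 points).
  x = 22: rhs = 14, matching y values: none (0 points).
Total affine count: 17.
Full point count |E(F_23)| = 17 + 1 = 18.
Hasse bound: |18 − (23+1)| = |-6| = 6 ≤ 2√23 ≈ 9.5917 ✓.


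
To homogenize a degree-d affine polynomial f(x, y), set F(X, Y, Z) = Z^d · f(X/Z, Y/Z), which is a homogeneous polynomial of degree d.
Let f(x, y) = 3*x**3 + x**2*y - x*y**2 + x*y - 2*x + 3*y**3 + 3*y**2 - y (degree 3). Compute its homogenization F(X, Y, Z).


F(X, Y, Z) = 3*X**3 + X**2*Y - X*Y**2 + X*Y*Z - 2*X*Z**2 + 3*Y**3 + 3*Y**2*Z - Y*Z**2

deg(f) = 3.
Substitute x = X/Z, y = Y/Z into f, then multiply by Z^3.
  monomial 3·x^3·y^0 ↦ 3·X^3·Y^0·Z^0.
  monomial 1·x^2·y^1 ↦ 1·X^2·Y^1·Z^0.
  monomial -1·x^1·y^2 ↦ -1·X^1·Y^2·Z^0.
  monomial 1·x^1·y^1 ↦ 1·X^1·Y^1·Z^1.
  monomial -2·x^1·y^0 ↦ -2·X^1·Y^0·Z^2.
  monomial 3·x^0·y^3 ↦ 3·X^0·Y^3·Z^0.
  monomial 3·x^0·y^2 ↦ 3·X^0·Y^2·Z^1.
  monomial -1·x^0·y^1 ↦ -1·X^0·Y^1·Z^2.
Collecting: F(X, Y, Z) = 3*X**3 + X**2*Y - X*Y**2 + X*Y*Z - 2*X*Z**2 + 3*Y**3 + 3*Y**2*Z - Y*Z**2.


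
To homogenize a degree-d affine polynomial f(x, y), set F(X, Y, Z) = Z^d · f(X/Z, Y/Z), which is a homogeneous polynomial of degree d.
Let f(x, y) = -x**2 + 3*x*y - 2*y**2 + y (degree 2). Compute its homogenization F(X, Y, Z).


F(X, Y, Z) = -X**2 + 3*X*Y - 2*Y**2 + Y*Z

deg(f) = 2.
Substitute x = X/Z, y = Y/Z into f, then multiply by Z^2.
  monomial -1·x^2·y^0 ↦ -1·X^2·Y^0·Z^0.
  monomial 3·x^1·y^1 ↦ 3·X^1·Y^1·Z^0.
  monomial -2·x^0·y^2 ↦ -2·X^0·Y^2·Z^0.
  monomial 1·x^0·y^1 ↦ 1·X^0·Y^1·Z^1.
Collecting: F(X, Y, Z) = -X**2 + 3*X*Y - 2*Y**2 + Y*Z.


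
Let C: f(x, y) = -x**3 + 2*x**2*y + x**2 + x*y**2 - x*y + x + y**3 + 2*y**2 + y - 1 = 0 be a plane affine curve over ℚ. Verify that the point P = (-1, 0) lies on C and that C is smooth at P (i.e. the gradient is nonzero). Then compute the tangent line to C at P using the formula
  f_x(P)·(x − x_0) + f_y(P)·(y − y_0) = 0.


Tangent line at P: -4*x + 4*y - 4 = 0.

Step 1: f(-1, 0) = 0, so P lies on C.
Step 2: partial derivatives
  f_x(x, y) = -3*x**2 + 4*x*y + 2*x + y**2 - y + 1, f_y(x, y) = 2*x**2 + 2*x*y - x + 3*y**2 + 4*y + 1.
  f_x(P) = -4, f_y(P) = 4 (gradient nonzero, so P is smooth).
Step 3: tangent line at P: -4·(x − -1) + 4·(y − 0) = 0.
Expanding: -4*x + 4*y - 4 = 0.


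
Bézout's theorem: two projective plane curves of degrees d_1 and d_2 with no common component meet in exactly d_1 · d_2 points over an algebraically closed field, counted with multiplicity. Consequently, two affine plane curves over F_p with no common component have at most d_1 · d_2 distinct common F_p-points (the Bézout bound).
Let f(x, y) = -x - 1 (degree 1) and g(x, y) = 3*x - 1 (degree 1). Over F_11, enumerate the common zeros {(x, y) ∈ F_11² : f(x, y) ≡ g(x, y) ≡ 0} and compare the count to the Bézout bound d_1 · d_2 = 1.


Common zeros: ∅; count = 0; Bézout bound = 1.

deg(f) = 1, deg(g) = 1, so Bézout bound = 1.
Scan x ∈ F_11. For each x, list the y ∈ F_11 with f(x, y) ≡ 0 and those with g(x, y) ≡ 0 (mod 11); the common zeros in that column are the intersection.
  x = 0: f ≡ 0 at y ∈ ∅; g ≡ 0 at y ∈ ∅; common: ∅.
  x = 1: f ≡ 0 at y ∈ ∅; g ≡ 0 at y ∈ ∅; common: ∅.
  x = 2: f ≡ 0 at y ∈ ∅; g ≡ 0 at y ∈ ∅; common: ∅.
  x = 3: f ≡ 0 at y ∈ ∅; g ≡ 0 at y ∈ ∅; common: ∅.
  x = 4: f ≡ 0 at y ∈ ∅; g ≡ 0 at y ∈ {0, 1, 2, 3, 4, 5, 6, 7, 8, 9, 10}; common: ∅.
  x = 5: f ≡ 0 at y ∈ ∅; g ≡ 0 at y ∈ ∅; common: ∅.
  x = 6: f ≡ 0 at y ∈ ∅; g ≡ 0 at y ∈ ∅; common: ∅.
  x = 7: f ≡ 0 at y ∈ ∅; g ≡ 0 at y ∈ ∅; common: ∅.
  x = 8: f ≡ 0 at y ∈ ∅; g ≡ 0 at y ∈ ∅; common: ∅.
  x = 9: f ≡ 0 at y ∈ ∅; g ≡ 0 at y ∈ ∅; common: ∅.
  x = 10: f ≡ 0 at y ∈ {0, 1, 2, 3, 4, 5, 6, 7, 8, 9, 10}; g ≡ 0 at y ∈ ∅; common: ∅.
Collecting: common zeros = ∅, so the count is 0.
Comparison with the Bézout bound: 0 ≤ 1 = deg(f)·deg(g), as expected for curves with no common component (the affine F_11-count falls short of the bound because intersections may lie at infinity, over extension fields, or carry multiplicity).


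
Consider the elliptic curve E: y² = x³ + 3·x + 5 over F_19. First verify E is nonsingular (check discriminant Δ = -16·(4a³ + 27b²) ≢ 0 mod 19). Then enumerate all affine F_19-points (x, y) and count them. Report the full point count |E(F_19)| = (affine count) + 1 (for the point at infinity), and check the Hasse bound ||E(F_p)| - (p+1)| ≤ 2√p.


Affine points = {(0, 9), (0, 10), (1, 3), (1, 16), (2, 0), (4, 9), (4, 10), (6, 7), (6, 12), (8, 3), (8, 16), (9, 1), (9, 18), (10, 3), (10, 16), (11, 1), (11, 18), (14, 6), (14, 13), (15, 9), (15, 10), (16, 8), (16, 11), (18, 1), (18, 18)}; affine count = 25; |E(F_19)| = 26.

Discriminant check: Δ ∝ 4a³ + 27b² = 4·3³ + 27·5² = 4·27 + 27·25 ≡ 4 (mod 19). Nonzero ⇒ E is nonsingular.
For each x ∈ F_19, compute rhs = x³ + 3·x + 5 mod 19, then count y ∈ F_19 with y² ≡ rhs.
  x = 0: rhs = 5, matching y values: 9, 10 (2 points).
  x = 1: rhs = 9, matching y values: 3, 16 (2 points).
  x = 2: rhs = 0, matching y values: 0 (1 points).
  x = 3: rhs = 3, matching y values: none (0 points).
  x = 4: rhs = 5, matching y values: 9, 10 (2 points).
  x = 5: rhs = 12, matching y values: none (0 points).
  x = 6: rhs = 11, matching y values: 7, 12 (2 points).
  x = 7: rhs = 8, matching y values: none (0 points).
  x = 8: rhs = 9, matching y values: 3, 16 (2 points).
  x = 9: rhs = 1, matching y values: 1, 18 (2 points).
  x = 10: rhs = 9, matching y values: 3, 16 (2 points).
  x = 11: rhs = 1, matching y values: 1, 18 (2 points).
  x = 12: rhs = 2, matching y values: none (0 points).
  x = 13: rhs = 18, matching y values: none (0 points).
  x = 14: rhs = 17, matching y values: 6, 13 (2 points).
  x = 15: rhs = 5, matching y values: 9, 10 (2 points).
  x = 16: rhs = 7, matching y values: 8, 11 (2 points).
  x = 17: rhs = 10, matching y values: none (0 points).
  x = 18: rhs = 1, matching y values: 1, 18 (2 points).
Total affine count: 25.
Full point count |E(F_19)| = 25 + 1 = 26.
Hasse bound: |26 − (19+1)| = |6| = 6 ≤ 2√19 ≈ 8.7178 ✓.


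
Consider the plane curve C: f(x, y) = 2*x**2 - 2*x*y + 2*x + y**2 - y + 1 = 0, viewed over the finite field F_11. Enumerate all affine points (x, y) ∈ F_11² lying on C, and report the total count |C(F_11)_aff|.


Affine F_11-points: {(1, 7), (3, 8), (3, 10), (4, 1), (4, 8), (5, 4), (5, 7), (6, 3), (6, 10), (7, 1), (7, 3), (9, 4)}; count = 12.

For each of the 121 pairs (x, y) ∈ F_11², evaluate f(x, y) mod 11. Record the zeros.
  x = 0: [0↦1, 1↦1, 2↦3, 3↦7, 4↦2, 5↦10, 6↦9, 7↦10, 8↦2, 9↦7, 10↦3]  zeros at y ∈ ∅
  x = 1: [0↦5, 1↦3, 2↦3, 3↦5, 4↦9, 5↦4, 6↦1, 7↦0, 8↦1, 9↦4, 10↦9]  zeros at y ∈ {7}
  x = 2: [0↦2, 1↦9, 2↦7, 3↦7, 4↦9, 5↦2, 6↦8, 7↦5, 8↦4, 9↦5, 10↦8]  zeros at y ∈ ∅
  x = 3: [0↦3, 1↦8, 2↦4, 3↦2, 4↦2, 5↦4, 6↦8, 7↦3, 8↦0, 9↦10, 10↦0]  zeros at y ∈ {8, 10}
  x = 4: [0↦8, 1↦0, 2↦5, 3↦1, 4↦10, 5↦10, 6↦1, 7↦5, 8↦0, 9↦8, 10↦7]  zeros at y ∈ {1, 8}
  x = 5: [0↦6, 1↦7, 2↦10, 3↦4, 4↦0, 5↦9, 6↦9, 7↦0, 8↦4, 9↦10, 10↦7]  zeros at y ∈ {4, 7}
  x = 6: [0↦8, 1↦7, 2↦8, 3↦0, 4↦5, 5↦1, 6↦10, 7↦10, 8↦1, 9↦5, 10↦0]  zeros at y ∈ {3, 10}
  x = 7: [0↦3, 1↦0, 2↦10, 3↦0, 4↦3, 5↦8, 6↦4, 7↦2, 8↦2, 9↦4, 10↦8]  zeros at y ∈ {1, 3}
  x = 8: [0↦2, 1↦8, 2↦5, 3↦4, 4↦5, 5↦8, 6↦2, 7↦9, 8↦7, 9↦7, 10↦9]  zeros at y ∈ ∅
  x = 9: [0↦5, 1↦9, 2↦4, 3↦1, 4↦0, 5↦1, 6↦4, 7↦9, 8↦5, 9↦3, 10↦3]  zeros at y ∈ {4}
  x = 10: [0↦1, 1↦3, 2↦7, 3↦2, 4↦10, 5↦9, 6↦10, 7↦2, 8↦7, 9↦3, 10↦1]  zeros at y ∈ ∅
Collecting zeros: affine points = {(1, 7), (3, 8), (3, 10), (4, 1), (4, 8), (5, 4), (5, 7), (6, 3), (6, 10), (7, 1), (7, 3), (9, 4)}.
Total count |C(F_11)_aff| = 12.
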